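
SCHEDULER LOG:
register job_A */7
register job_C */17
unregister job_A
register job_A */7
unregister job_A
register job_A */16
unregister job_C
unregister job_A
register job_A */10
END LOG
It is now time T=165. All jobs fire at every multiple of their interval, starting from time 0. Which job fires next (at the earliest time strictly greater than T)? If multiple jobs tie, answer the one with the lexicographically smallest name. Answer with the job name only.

Op 1: register job_A */7 -> active={job_A:*/7}
Op 2: register job_C */17 -> active={job_A:*/7, job_C:*/17}
Op 3: unregister job_A -> active={job_C:*/17}
Op 4: register job_A */7 -> active={job_A:*/7, job_C:*/17}
Op 5: unregister job_A -> active={job_C:*/17}
Op 6: register job_A */16 -> active={job_A:*/16, job_C:*/17}
Op 7: unregister job_C -> active={job_A:*/16}
Op 8: unregister job_A -> active={}
Op 9: register job_A */10 -> active={job_A:*/10}
  job_A: interval 10, next fire after T=165 is 170
Earliest = 170, winner (lex tiebreak) = job_A

Answer: job_A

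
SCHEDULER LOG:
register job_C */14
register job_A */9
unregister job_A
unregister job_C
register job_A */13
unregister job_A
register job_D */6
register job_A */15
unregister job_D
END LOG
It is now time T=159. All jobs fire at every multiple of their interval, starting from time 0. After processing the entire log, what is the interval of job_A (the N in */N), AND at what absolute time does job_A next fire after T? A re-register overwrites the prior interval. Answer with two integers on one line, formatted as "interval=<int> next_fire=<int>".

Answer: interval=15 next_fire=165

Derivation:
Op 1: register job_C */14 -> active={job_C:*/14}
Op 2: register job_A */9 -> active={job_A:*/9, job_C:*/14}
Op 3: unregister job_A -> active={job_C:*/14}
Op 4: unregister job_C -> active={}
Op 5: register job_A */13 -> active={job_A:*/13}
Op 6: unregister job_A -> active={}
Op 7: register job_D */6 -> active={job_D:*/6}
Op 8: register job_A */15 -> active={job_A:*/15, job_D:*/6}
Op 9: unregister job_D -> active={job_A:*/15}
Final interval of job_A = 15
Next fire of job_A after T=159: (159//15+1)*15 = 165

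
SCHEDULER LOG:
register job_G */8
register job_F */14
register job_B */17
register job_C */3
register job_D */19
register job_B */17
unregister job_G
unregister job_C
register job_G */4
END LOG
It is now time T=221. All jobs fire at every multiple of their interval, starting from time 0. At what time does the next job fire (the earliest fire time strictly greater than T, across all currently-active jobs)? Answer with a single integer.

Answer: 224

Derivation:
Op 1: register job_G */8 -> active={job_G:*/8}
Op 2: register job_F */14 -> active={job_F:*/14, job_G:*/8}
Op 3: register job_B */17 -> active={job_B:*/17, job_F:*/14, job_G:*/8}
Op 4: register job_C */3 -> active={job_B:*/17, job_C:*/3, job_F:*/14, job_G:*/8}
Op 5: register job_D */19 -> active={job_B:*/17, job_C:*/3, job_D:*/19, job_F:*/14, job_G:*/8}
Op 6: register job_B */17 -> active={job_B:*/17, job_C:*/3, job_D:*/19, job_F:*/14, job_G:*/8}
Op 7: unregister job_G -> active={job_B:*/17, job_C:*/3, job_D:*/19, job_F:*/14}
Op 8: unregister job_C -> active={job_B:*/17, job_D:*/19, job_F:*/14}
Op 9: register job_G */4 -> active={job_B:*/17, job_D:*/19, job_F:*/14, job_G:*/4}
  job_B: interval 17, next fire after T=221 is 238
  job_D: interval 19, next fire after T=221 is 228
  job_F: interval 14, next fire after T=221 is 224
  job_G: interval 4, next fire after T=221 is 224
Earliest fire time = 224 (job job_F)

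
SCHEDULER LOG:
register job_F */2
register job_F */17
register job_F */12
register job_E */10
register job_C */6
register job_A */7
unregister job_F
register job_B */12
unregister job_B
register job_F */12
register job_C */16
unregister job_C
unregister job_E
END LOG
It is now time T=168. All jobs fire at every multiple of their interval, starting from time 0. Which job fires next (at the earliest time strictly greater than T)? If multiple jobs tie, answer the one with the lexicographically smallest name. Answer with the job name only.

Op 1: register job_F */2 -> active={job_F:*/2}
Op 2: register job_F */17 -> active={job_F:*/17}
Op 3: register job_F */12 -> active={job_F:*/12}
Op 4: register job_E */10 -> active={job_E:*/10, job_F:*/12}
Op 5: register job_C */6 -> active={job_C:*/6, job_E:*/10, job_F:*/12}
Op 6: register job_A */7 -> active={job_A:*/7, job_C:*/6, job_E:*/10, job_F:*/12}
Op 7: unregister job_F -> active={job_A:*/7, job_C:*/6, job_E:*/10}
Op 8: register job_B */12 -> active={job_A:*/7, job_B:*/12, job_C:*/6, job_E:*/10}
Op 9: unregister job_B -> active={job_A:*/7, job_C:*/6, job_E:*/10}
Op 10: register job_F */12 -> active={job_A:*/7, job_C:*/6, job_E:*/10, job_F:*/12}
Op 11: register job_C */16 -> active={job_A:*/7, job_C:*/16, job_E:*/10, job_F:*/12}
Op 12: unregister job_C -> active={job_A:*/7, job_E:*/10, job_F:*/12}
Op 13: unregister job_E -> active={job_A:*/7, job_F:*/12}
  job_A: interval 7, next fire after T=168 is 175
  job_F: interval 12, next fire after T=168 is 180
Earliest = 175, winner (lex tiebreak) = job_A

Answer: job_A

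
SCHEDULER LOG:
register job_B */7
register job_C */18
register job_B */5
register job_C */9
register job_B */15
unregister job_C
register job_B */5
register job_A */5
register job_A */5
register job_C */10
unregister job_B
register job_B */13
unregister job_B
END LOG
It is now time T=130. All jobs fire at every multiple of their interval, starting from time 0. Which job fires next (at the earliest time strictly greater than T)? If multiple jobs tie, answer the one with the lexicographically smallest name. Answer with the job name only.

Answer: job_A

Derivation:
Op 1: register job_B */7 -> active={job_B:*/7}
Op 2: register job_C */18 -> active={job_B:*/7, job_C:*/18}
Op 3: register job_B */5 -> active={job_B:*/5, job_C:*/18}
Op 4: register job_C */9 -> active={job_B:*/5, job_C:*/9}
Op 5: register job_B */15 -> active={job_B:*/15, job_C:*/9}
Op 6: unregister job_C -> active={job_B:*/15}
Op 7: register job_B */5 -> active={job_B:*/5}
Op 8: register job_A */5 -> active={job_A:*/5, job_B:*/5}
Op 9: register job_A */5 -> active={job_A:*/5, job_B:*/5}
Op 10: register job_C */10 -> active={job_A:*/5, job_B:*/5, job_C:*/10}
Op 11: unregister job_B -> active={job_A:*/5, job_C:*/10}
Op 12: register job_B */13 -> active={job_A:*/5, job_B:*/13, job_C:*/10}
Op 13: unregister job_B -> active={job_A:*/5, job_C:*/10}
  job_A: interval 5, next fire after T=130 is 135
  job_C: interval 10, next fire after T=130 is 140
Earliest = 135, winner (lex tiebreak) = job_A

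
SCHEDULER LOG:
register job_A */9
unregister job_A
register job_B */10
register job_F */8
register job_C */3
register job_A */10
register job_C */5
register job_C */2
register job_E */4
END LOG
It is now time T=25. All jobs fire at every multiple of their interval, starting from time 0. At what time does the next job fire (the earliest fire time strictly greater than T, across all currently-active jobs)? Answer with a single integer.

Op 1: register job_A */9 -> active={job_A:*/9}
Op 2: unregister job_A -> active={}
Op 3: register job_B */10 -> active={job_B:*/10}
Op 4: register job_F */8 -> active={job_B:*/10, job_F:*/8}
Op 5: register job_C */3 -> active={job_B:*/10, job_C:*/3, job_F:*/8}
Op 6: register job_A */10 -> active={job_A:*/10, job_B:*/10, job_C:*/3, job_F:*/8}
Op 7: register job_C */5 -> active={job_A:*/10, job_B:*/10, job_C:*/5, job_F:*/8}
Op 8: register job_C */2 -> active={job_A:*/10, job_B:*/10, job_C:*/2, job_F:*/8}
Op 9: register job_E */4 -> active={job_A:*/10, job_B:*/10, job_C:*/2, job_E:*/4, job_F:*/8}
  job_A: interval 10, next fire after T=25 is 30
  job_B: interval 10, next fire after T=25 is 30
  job_C: interval 2, next fire after T=25 is 26
  job_E: interval 4, next fire after T=25 is 28
  job_F: interval 8, next fire after T=25 is 32
Earliest fire time = 26 (job job_C)

Answer: 26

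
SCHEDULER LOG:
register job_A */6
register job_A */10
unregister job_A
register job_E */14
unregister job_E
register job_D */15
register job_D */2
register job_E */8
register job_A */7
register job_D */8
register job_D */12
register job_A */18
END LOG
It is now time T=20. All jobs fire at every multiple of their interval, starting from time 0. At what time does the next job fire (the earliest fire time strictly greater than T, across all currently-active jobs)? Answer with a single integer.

Answer: 24

Derivation:
Op 1: register job_A */6 -> active={job_A:*/6}
Op 2: register job_A */10 -> active={job_A:*/10}
Op 3: unregister job_A -> active={}
Op 4: register job_E */14 -> active={job_E:*/14}
Op 5: unregister job_E -> active={}
Op 6: register job_D */15 -> active={job_D:*/15}
Op 7: register job_D */2 -> active={job_D:*/2}
Op 8: register job_E */8 -> active={job_D:*/2, job_E:*/8}
Op 9: register job_A */7 -> active={job_A:*/7, job_D:*/2, job_E:*/8}
Op 10: register job_D */8 -> active={job_A:*/7, job_D:*/8, job_E:*/8}
Op 11: register job_D */12 -> active={job_A:*/7, job_D:*/12, job_E:*/8}
Op 12: register job_A */18 -> active={job_A:*/18, job_D:*/12, job_E:*/8}
  job_A: interval 18, next fire after T=20 is 36
  job_D: interval 12, next fire after T=20 is 24
  job_E: interval 8, next fire after T=20 is 24
Earliest fire time = 24 (job job_D)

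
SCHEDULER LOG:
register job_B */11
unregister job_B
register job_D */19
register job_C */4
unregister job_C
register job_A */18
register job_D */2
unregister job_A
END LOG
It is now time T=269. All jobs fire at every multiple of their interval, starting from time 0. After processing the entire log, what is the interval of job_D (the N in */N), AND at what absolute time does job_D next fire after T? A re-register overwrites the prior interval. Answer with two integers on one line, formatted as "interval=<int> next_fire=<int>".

Op 1: register job_B */11 -> active={job_B:*/11}
Op 2: unregister job_B -> active={}
Op 3: register job_D */19 -> active={job_D:*/19}
Op 4: register job_C */4 -> active={job_C:*/4, job_D:*/19}
Op 5: unregister job_C -> active={job_D:*/19}
Op 6: register job_A */18 -> active={job_A:*/18, job_D:*/19}
Op 7: register job_D */2 -> active={job_A:*/18, job_D:*/2}
Op 8: unregister job_A -> active={job_D:*/2}
Final interval of job_D = 2
Next fire of job_D after T=269: (269//2+1)*2 = 270

Answer: interval=2 next_fire=270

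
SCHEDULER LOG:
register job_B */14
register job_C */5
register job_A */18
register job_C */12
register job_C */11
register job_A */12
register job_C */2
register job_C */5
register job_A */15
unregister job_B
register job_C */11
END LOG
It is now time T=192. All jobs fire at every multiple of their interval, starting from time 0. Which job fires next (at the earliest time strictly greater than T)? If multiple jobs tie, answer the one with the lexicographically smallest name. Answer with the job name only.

Answer: job_A

Derivation:
Op 1: register job_B */14 -> active={job_B:*/14}
Op 2: register job_C */5 -> active={job_B:*/14, job_C:*/5}
Op 3: register job_A */18 -> active={job_A:*/18, job_B:*/14, job_C:*/5}
Op 4: register job_C */12 -> active={job_A:*/18, job_B:*/14, job_C:*/12}
Op 5: register job_C */11 -> active={job_A:*/18, job_B:*/14, job_C:*/11}
Op 6: register job_A */12 -> active={job_A:*/12, job_B:*/14, job_C:*/11}
Op 7: register job_C */2 -> active={job_A:*/12, job_B:*/14, job_C:*/2}
Op 8: register job_C */5 -> active={job_A:*/12, job_B:*/14, job_C:*/5}
Op 9: register job_A */15 -> active={job_A:*/15, job_B:*/14, job_C:*/5}
Op 10: unregister job_B -> active={job_A:*/15, job_C:*/5}
Op 11: register job_C */11 -> active={job_A:*/15, job_C:*/11}
  job_A: interval 15, next fire after T=192 is 195
  job_C: interval 11, next fire after T=192 is 198
Earliest = 195, winner (lex tiebreak) = job_A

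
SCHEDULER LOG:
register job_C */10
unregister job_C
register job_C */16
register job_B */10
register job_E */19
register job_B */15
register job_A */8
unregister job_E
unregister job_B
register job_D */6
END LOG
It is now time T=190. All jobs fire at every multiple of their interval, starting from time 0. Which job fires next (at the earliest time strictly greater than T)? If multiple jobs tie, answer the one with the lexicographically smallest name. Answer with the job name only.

Op 1: register job_C */10 -> active={job_C:*/10}
Op 2: unregister job_C -> active={}
Op 3: register job_C */16 -> active={job_C:*/16}
Op 4: register job_B */10 -> active={job_B:*/10, job_C:*/16}
Op 5: register job_E */19 -> active={job_B:*/10, job_C:*/16, job_E:*/19}
Op 6: register job_B */15 -> active={job_B:*/15, job_C:*/16, job_E:*/19}
Op 7: register job_A */8 -> active={job_A:*/8, job_B:*/15, job_C:*/16, job_E:*/19}
Op 8: unregister job_E -> active={job_A:*/8, job_B:*/15, job_C:*/16}
Op 9: unregister job_B -> active={job_A:*/8, job_C:*/16}
Op 10: register job_D */6 -> active={job_A:*/8, job_C:*/16, job_D:*/6}
  job_A: interval 8, next fire after T=190 is 192
  job_C: interval 16, next fire after T=190 is 192
  job_D: interval 6, next fire after T=190 is 192
Earliest = 192, winner (lex tiebreak) = job_A

Answer: job_A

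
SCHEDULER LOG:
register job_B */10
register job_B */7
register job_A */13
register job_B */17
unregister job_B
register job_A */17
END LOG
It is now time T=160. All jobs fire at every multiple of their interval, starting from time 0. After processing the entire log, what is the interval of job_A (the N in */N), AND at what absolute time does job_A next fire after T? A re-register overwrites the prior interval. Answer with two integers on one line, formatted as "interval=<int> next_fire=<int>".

Answer: interval=17 next_fire=170

Derivation:
Op 1: register job_B */10 -> active={job_B:*/10}
Op 2: register job_B */7 -> active={job_B:*/7}
Op 3: register job_A */13 -> active={job_A:*/13, job_B:*/7}
Op 4: register job_B */17 -> active={job_A:*/13, job_B:*/17}
Op 5: unregister job_B -> active={job_A:*/13}
Op 6: register job_A */17 -> active={job_A:*/17}
Final interval of job_A = 17
Next fire of job_A after T=160: (160//17+1)*17 = 170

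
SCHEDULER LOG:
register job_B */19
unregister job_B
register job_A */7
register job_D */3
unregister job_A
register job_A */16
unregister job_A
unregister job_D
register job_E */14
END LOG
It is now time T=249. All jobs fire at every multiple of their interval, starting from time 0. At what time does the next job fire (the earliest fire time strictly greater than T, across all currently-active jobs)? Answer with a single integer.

Op 1: register job_B */19 -> active={job_B:*/19}
Op 2: unregister job_B -> active={}
Op 3: register job_A */7 -> active={job_A:*/7}
Op 4: register job_D */3 -> active={job_A:*/7, job_D:*/3}
Op 5: unregister job_A -> active={job_D:*/3}
Op 6: register job_A */16 -> active={job_A:*/16, job_D:*/3}
Op 7: unregister job_A -> active={job_D:*/3}
Op 8: unregister job_D -> active={}
Op 9: register job_E */14 -> active={job_E:*/14}
  job_E: interval 14, next fire after T=249 is 252
Earliest fire time = 252 (job job_E)

Answer: 252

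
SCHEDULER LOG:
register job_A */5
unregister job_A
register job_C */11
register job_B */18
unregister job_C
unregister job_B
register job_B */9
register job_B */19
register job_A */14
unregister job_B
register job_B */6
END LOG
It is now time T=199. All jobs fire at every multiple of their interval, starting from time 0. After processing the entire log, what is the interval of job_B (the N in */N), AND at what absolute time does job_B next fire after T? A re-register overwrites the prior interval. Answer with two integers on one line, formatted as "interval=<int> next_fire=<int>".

Answer: interval=6 next_fire=204

Derivation:
Op 1: register job_A */5 -> active={job_A:*/5}
Op 2: unregister job_A -> active={}
Op 3: register job_C */11 -> active={job_C:*/11}
Op 4: register job_B */18 -> active={job_B:*/18, job_C:*/11}
Op 5: unregister job_C -> active={job_B:*/18}
Op 6: unregister job_B -> active={}
Op 7: register job_B */9 -> active={job_B:*/9}
Op 8: register job_B */19 -> active={job_B:*/19}
Op 9: register job_A */14 -> active={job_A:*/14, job_B:*/19}
Op 10: unregister job_B -> active={job_A:*/14}
Op 11: register job_B */6 -> active={job_A:*/14, job_B:*/6}
Final interval of job_B = 6
Next fire of job_B after T=199: (199//6+1)*6 = 204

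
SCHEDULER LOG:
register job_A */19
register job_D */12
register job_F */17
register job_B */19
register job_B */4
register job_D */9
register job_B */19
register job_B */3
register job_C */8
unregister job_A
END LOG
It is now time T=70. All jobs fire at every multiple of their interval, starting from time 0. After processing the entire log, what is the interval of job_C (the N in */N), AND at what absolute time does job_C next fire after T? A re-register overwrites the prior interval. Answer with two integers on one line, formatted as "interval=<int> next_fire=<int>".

Answer: interval=8 next_fire=72

Derivation:
Op 1: register job_A */19 -> active={job_A:*/19}
Op 2: register job_D */12 -> active={job_A:*/19, job_D:*/12}
Op 3: register job_F */17 -> active={job_A:*/19, job_D:*/12, job_F:*/17}
Op 4: register job_B */19 -> active={job_A:*/19, job_B:*/19, job_D:*/12, job_F:*/17}
Op 5: register job_B */4 -> active={job_A:*/19, job_B:*/4, job_D:*/12, job_F:*/17}
Op 6: register job_D */9 -> active={job_A:*/19, job_B:*/4, job_D:*/9, job_F:*/17}
Op 7: register job_B */19 -> active={job_A:*/19, job_B:*/19, job_D:*/9, job_F:*/17}
Op 8: register job_B */3 -> active={job_A:*/19, job_B:*/3, job_D:*/9, job_F:*/17}
Op 9: register job_C */8 -> active={job_A:*/19, job_B:*/3, job_C:*/8, job_D:*/9, job_F:*/17}
Op 10: unregister job_A -> active={job_B:*/3, job_C:*/8, job_D:*/9, job_F:*/17}
Final interval of job_C = 8
Next fire of job_C after T=70: (70//8+1)*8 = 72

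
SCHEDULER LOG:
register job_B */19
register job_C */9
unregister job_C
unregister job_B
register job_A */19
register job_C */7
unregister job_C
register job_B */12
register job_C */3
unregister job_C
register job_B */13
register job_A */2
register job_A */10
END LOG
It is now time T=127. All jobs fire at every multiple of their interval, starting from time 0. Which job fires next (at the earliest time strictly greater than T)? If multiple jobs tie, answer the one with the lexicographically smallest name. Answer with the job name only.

Op 1: register job_B */19 -> active={job_B:*/19}
Op 2: register job_C */9 -> active={job_B:*/19, job_C:*/9}
Op 3: unregister job_C -> active={job_B:*/19}
Op 4: unregister job_B -> active={}
Op 5: register job_A */19 -> active={job_A:*/19}
Op 6: register job_C */7 -> active={job_A:*/19, job_C:*/7}
Op 7: unregister job_C -> active={job_A:*/19}
Op 8: register job_B */12 -> active={job_A:*/19, job_B:*/12}
Op 9: register job_C */3 -> active={job_A:*/19, job_B:*/12, job_C:*/3}
Op 10: unregister job_C -> active={job_A:*/19, job_B:*/12}
Op 11: register job_B */13 -> active={job_A:*/19, job_B:*/13}
Op 12: register job_A */2 -> active={job_A:*/2, job_B:*/13}
Op 13: register job_A */10 -> active={job_A:*/10, job_B:*/13}
  job_A: interval 10, next fire after T=127 is 130
  job_B: interval 13, next fire after T=127 is 130
Earliest = 130, winner (lex tiebreak) = job_A

Answer: job_A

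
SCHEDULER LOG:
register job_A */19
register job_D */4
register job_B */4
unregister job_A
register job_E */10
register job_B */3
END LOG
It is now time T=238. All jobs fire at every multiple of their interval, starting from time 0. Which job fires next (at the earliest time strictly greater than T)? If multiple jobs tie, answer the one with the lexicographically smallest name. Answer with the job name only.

Answer: job_B

Derivation:
Op 1: register job_A */19 -> active={job_A:*/19}
Op 2: register job_D */4 -> active={job_A:*/19, job_D:*/4}
Op 3: register job_B */4 -> active={job_A:*/19, job_B:*/4, job_D:*/4}
Op 4: unregister job_A -> active={job_B:*/4, job_D:*/4}
Op 5: register job_E */10 -> active={job_B:*/4, job_D:*/4, job_E:*/10}
Op 6: register job_B */3 -> active={job_B:*/3, job_D:*/4, job_E:*/10}
  job_B: interval 3, next fire after T=238 is 240
  job_D: interval 4, next fire after T=238 is 240
  job_E: interval 10, next fire after T=238 is 240
Earliest = 240, winner (lex tiebreak) = job_B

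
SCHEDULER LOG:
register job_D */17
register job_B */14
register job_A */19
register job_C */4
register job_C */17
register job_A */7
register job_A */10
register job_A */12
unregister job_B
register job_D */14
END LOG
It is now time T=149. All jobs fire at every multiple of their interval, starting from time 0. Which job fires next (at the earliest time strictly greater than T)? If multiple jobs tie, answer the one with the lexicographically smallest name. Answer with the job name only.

Op 1: register job_D */17 -> active={job_D:*/17}
Op 2: register job_B */14 -> active={job_B:*/14, job_D:*/17}
Op 3: register job_A */19 -> active={job_A:*/19, job_B:*/14, job_D:*/17}
Op 4: register job_C */4 -> active={job_A:*/19, job_B:*/14, job_C:*/4, job_D:*/17}
Op 5: register job_C */17 -> active={job_A:*/19, job_B:*/14, job_C:*/17, job_D:*/17}
Op 6: register job_A */7 -> active={job_A:*/7, job_B:*/14, job_C:*/17, job_D:*/17}
Op 7: register job_A */10 -> active={job_A:*/10, job_B:*/14, job_C:*/17, job_D:*/17}
Op 8: register job_A */12 -> active={job_A:*/12, job_B:*/14, job_C:*/17, job_D:*/17}
Op 9: unregister job_B -> active={job_A:*/12, job_C:*/17, job_D:*/17}
Op 10: register job_D */14 -> active={job_A:*/12, job_C:*/17, job_D:*/14}
  job_A: interval 12, next fire after T=149 is 156
  job_C: interval 17, next fire after T=149 is 153
  job_D: interval 14, next fire after T=149 is 154
Earliest = 153, winner (lex tiebreak) = job_C

Answer: job_C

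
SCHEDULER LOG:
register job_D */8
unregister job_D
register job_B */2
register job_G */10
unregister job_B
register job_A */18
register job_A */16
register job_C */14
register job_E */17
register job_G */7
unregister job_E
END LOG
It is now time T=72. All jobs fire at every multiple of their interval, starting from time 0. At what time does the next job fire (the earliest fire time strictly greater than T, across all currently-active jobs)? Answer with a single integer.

Answer: 77

Derivation:
Op 1: register job_D */8 -> active={job_D:*/8}
Op 2: unregister job_D -> active={}
Op 3: register job_B */2 -> active={job_B:*/2}
Op 4: register job_G */10 -> active={job_B:*/2, job_G:*/10}
Op 5: unregister job_B -> active={job_G:*/10}
Op 6: register job_A */18 -> active={job_A:*/18, job_G:*/10}
Op 7: register job_A */16 -> active={job_A:*/16, job_G:*/10}
Op 8: register job_C */14 -> active={job_A:*/16, job_C:*/14, job_G:*/10}
Op 9: register job_E */17 -> active={job_A:*/16, job_C:*/14, job_E:*/17, job_G:*/10}
Op 10: register job_G */7 -> active={job_A:*/16, job_C:*/14, job_E:*/17, job_G:*/7}
Op 11: unregister job_E -> active={job_A:*/16, job_C:*/14, job_G:*/7}
  job_A: interval 16, next fire after T=72 is 80
  job_C: interval 14, next fire after T=72 is 84
  job_G: interval 7, next fire after T=72 is 77
Earliest fire time = 77 (job job_G)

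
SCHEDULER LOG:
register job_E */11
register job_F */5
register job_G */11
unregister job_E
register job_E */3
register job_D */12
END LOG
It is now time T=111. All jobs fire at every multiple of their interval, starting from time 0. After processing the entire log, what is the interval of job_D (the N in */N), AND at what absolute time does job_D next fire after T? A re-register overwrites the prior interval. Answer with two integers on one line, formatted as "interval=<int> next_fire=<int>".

Answer: interval=12 next_fire=120

Derivation:
Op 1: register job_E */11 -> active={job_E:*/11}
Op 2: register job_F */5 -> active={job_E:*/11, job_F:*/5}
Op 3: register job_G */11 -> active={job_E:*/11, job_F:*/5, job_G:*/11}
Op 4: unregister job_E -> active={job_F:*/5, job_G:*/11}
Op 5: register job_E */3 -> active={job_E:*/3, job_F:*/5, job_G:*/11}
Op 6: register job_D */12 -> active={job_D:*/12, job_E:*/3, job_F:*/5, job_G:*/11}
Final interval of job_D = 12
Next fire of job_D after T=111: (111//12+1)*12 = 120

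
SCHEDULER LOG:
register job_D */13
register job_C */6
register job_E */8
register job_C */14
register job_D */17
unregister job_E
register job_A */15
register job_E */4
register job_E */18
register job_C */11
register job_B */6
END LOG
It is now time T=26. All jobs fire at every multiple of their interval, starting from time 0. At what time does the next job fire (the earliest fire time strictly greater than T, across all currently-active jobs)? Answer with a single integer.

Answer: 30

Derivation:
Op 1: register job_D */13 -> active={job_D:*/13}
Op 2: register job_C */6 -> active={job_C:*/6, job_D:*/13}
Op 3: register job_E */8 -> active={job_C:*/6, job_D:*/13, job_E:*/8}
Op 4: register job_C */14 -> active={job_C:*/14, job_D:*/13, job_E:*/8}
Op 5: register job_D */17 -> active={job_C:*/14, job_D:*/17, job_E:*/8}
Op 6: unregister job_E -> active={job_C:*/14, job_D:*/17}
Op 7: register job_A */15 -> active={job_A:*/15, job_C:*/14, job_D:*/17}
Op 8: register job_E */4 -> active={job_A:*/15, job_C:*/14, job_D:*/17, job_E:*/4}
Op 9: register job_E */18 -> active={job_A:*/15, job_C:*/14, job_D:*/17, job_E:*/18}
Op 10: register job_C */11 -> active={job_A:*/15, job_C:*/11, job_D:*/17, job_E:*/18}
Op 11: register job_B */6 -> active={job_A:*/15, job_B:*/6, job_C:*/11, job_D:*/17, job_E:*/18}
  job_A: interval 15, next fire after T=26 is 30
  job_B: interval 6, next fire after T=26 is 30
  job_C: interval 11, next fire after T=26 is 33
  job_D: interval 17, next fire after T=26 is 34
  job_E: interval 18, next fire after T=26 is 36
Earliest fire time = 30 (job job_A)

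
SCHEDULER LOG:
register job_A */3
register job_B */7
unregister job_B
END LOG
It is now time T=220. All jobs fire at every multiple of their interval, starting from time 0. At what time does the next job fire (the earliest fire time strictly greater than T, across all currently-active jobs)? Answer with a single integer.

Answer: 222

Derivation:
Op 1: register job_A */3 -> active={job_A:*/3}
Op 2: register job_B */7 -> active={job_A:*/3, job_B:*/7}
Op 3: unregister job_B -> active={job_A:*/3}
  job_A: interval 3, next fire after T=220 is 222
Earliest fire time = 222 (job job_A)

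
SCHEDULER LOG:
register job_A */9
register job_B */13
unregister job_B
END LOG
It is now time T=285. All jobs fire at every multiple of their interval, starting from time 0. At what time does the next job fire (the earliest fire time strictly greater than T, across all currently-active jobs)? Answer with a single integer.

Answer: 288

Derivation:
Op 1: register job_A */9 -> active={job_A:*/9}
Op 2: register job_B */13 -> active={job_A:*/9, job_B:*/13}
Op 3: unregister job_B -> active={job_A:*/9}
  job_A: interval 9, next fire after T=285 is 288
Earliest fire time = 288 (job job_A)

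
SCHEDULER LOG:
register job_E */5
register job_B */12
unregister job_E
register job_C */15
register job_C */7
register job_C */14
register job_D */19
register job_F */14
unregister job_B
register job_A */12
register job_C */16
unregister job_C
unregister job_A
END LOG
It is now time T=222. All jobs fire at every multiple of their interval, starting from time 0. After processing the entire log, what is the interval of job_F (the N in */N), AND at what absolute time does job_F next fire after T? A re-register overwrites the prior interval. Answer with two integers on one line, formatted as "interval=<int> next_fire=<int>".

Answer: interval=14 next_fire=224

Derivation:
Op 1: register job_E */5 -> active={job_E:*/5}
Op 2: register job_B */12 -> active={job_B:*/12, job_E:*/5}
Op 3: unregister job_E -> active={job_B:*/12}
Op 4: register job_C */15 -> active={job_B:*/12, job_C:*/15}
Op 5: register job_C */7 -> active={job_B:*/12, job_C:*/7}
Op 6: register job_C */14 -> active={job_B:*/12, job_C:*/14}
Op 7: register job_D */19 -> active={job_B:*/12, job_C:*/14, job_D:*/19}
Op 8: register job_F */14 -> active={job_B:*/12, job_C:*/14, job_D:*/19, job_F:*/14}
Op 9: unregister job_B -> active={job_C:*/14, job_D:*/19, job_F:*/14}
Op 10: register job_A */12 -> active={job_A:*/12, job_C:*/14, job_D:*/19, job_F:*/14}
Op 11: register job_C */16 -> active={job_A:*/12, job_C:*/16, job_D:*/19, job_F:*/14}
Op 12: unregister job_C -> active={job_A:*/12, job_D:*/19, job_F:*/14}
Op 13: unregister job_A -> active={job_D:*/19, job_F:*/14}
Final interval of job_F = 14
Next fire of job_F after T=222: (222//14+1)*14 = 224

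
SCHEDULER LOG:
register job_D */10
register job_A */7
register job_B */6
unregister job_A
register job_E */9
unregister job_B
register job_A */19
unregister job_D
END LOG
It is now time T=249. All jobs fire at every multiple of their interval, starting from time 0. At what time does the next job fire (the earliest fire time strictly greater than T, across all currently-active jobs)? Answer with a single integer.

Answer: 252

Derivation:
Op 1: register job_D */10 -> active={job_D:*/10}
Op 2: register job_A */7 -> active={job_A:*/7, job_D:*/10}
Op 3: register job_B */6 -> active={job_A:*/7, job_B:*/6, job_D:*/10}
Op 4: unregister job_A -> active={job_B:*/6, job_D:*/10}
Op 5: register job_E */9 -> active={job_B:*/6, job_D:*/10, job_E:*/9}
Op 6: unregister job_B -> active={job_D:*/10, job_E:*/9}
Op 7: register job_A */19 -> active={job_A:*/19, job_D:*/10, job_E:*/9}
Op 8: unregister job_D -> active={job_A:*/19, job_E:*/9}
  job_A: interval 19, next fire after T=249 is 266
  job_E: interval 9, next fire after T=249 is 252
Earliest fire time = 252 (job job_E)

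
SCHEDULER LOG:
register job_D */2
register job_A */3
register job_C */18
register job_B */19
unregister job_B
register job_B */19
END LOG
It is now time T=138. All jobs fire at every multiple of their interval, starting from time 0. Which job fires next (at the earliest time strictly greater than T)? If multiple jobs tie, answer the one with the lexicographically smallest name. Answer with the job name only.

Answer: job_D

Derivation:
Op 1: register job_D */2 -> active={job_D:*/2}
Op 2: register job_A */3 -> active={job_A:*/3, job_D:*/2}
Op 3: register job_C */18 -> active={job_A:*/3, job_C:*/18, job_D:*/2}
Op 4: register job_B */19 -> active={job_A:*/3, job_B:*/19, job_C:*/18, job_D:*/2}
Op 5: unregister job_B -> active={job_A:*/3, job_C:*/18, job_D:*/2}
Op 6: register job_B */19 -> active={job_A:*/3, job_B:*/19, job_C:*/18, job_D:*/2}
  job_A: interval 3, next fire after T=138 is 141
  job_B: interval 19, next fire after T=138 is 152
  job_C: interval 18, next fire after T=138 is 144
  job_D: interval 2, next fire after T=138 is 140
Earliest = 140, winner (lex tiebreak) = job_D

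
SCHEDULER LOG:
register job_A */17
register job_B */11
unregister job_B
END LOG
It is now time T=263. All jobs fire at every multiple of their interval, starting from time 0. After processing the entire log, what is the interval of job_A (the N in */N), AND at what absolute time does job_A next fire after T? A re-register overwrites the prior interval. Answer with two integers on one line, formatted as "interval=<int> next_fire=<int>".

Op 1: register job_A */17 -> active={job_A:*/17}
Op 2: register job_B */11 -> active={job_A:*/17, job_B:*/11}
Op 3: unregister job_B -> active={job_A:*/17}
Final interval of job_A = 17
Next fire of job_A after T=263: (263//17+1)*17 = 272

Answer: interval=17 next_fire=272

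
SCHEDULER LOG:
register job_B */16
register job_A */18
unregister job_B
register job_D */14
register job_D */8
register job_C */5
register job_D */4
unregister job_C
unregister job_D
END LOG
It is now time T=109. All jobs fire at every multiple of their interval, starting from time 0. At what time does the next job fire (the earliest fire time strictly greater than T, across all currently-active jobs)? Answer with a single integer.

Answer: 126

Derivation:
Op 1: register job_B */16 -> active={job_B:*/16}
Op 2: register job_A */18 -> active={job_A:*/18, job_B:*/16}
Op 3: unregister job_B -> active={job_A:*/18}
Op 4: register job_D */14 -> active={job_A:*/18, job_D:*/14}
Op 5: register job_D */8 -> active={job_A:*/18, job_D:*/8}
Op 6: register job_C */5 -> active={job_A:*/18, job_C:*/5, job_D:*/8}
Op 7: register job_D */4 -> active={job_A:*/18, job_C:*/5, job_D:*/4}
Op 8: unregister job_C -> active={job_A:*/18, job_D:*/4}
Op 9: unregister job_D -> active={job_A:*/18}
  job_A: interval 18, next fire after T=109 is 126
Earliest fire time = 126 (job job_A)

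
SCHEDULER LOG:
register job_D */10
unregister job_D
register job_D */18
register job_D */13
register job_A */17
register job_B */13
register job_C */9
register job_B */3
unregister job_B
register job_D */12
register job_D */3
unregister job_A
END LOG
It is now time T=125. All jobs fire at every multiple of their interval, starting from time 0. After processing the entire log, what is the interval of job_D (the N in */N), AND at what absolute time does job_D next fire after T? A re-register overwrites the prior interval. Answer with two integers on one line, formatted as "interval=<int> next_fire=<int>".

Answer: interval=3 next_fire=126

Derivation:
Op 1: register job_D */10 -> active={job_D:*/10}
Op 2: unregister job_D -> active={}
Op 3: register job_D */18 -> active={job_D:*/18}
Op 4: register job_D */13 -> active={job_D:*/13}
Op 5: register job_A */17 -> active={job_A:*/17, job_D:*/13}
Op 6: register job_B */13 -> active={job_A:*/17, job_B:*/13, job_D:*/13}
Op 7: register job_C */9 -> active={job_A:*/17, job_B:*/13, job_C:*/9, job_D:*/13}
Op 8: register job_B */3 -> active={job_A:*/17, job_B:*/3, job_C:*/9, job_D:*/13}
Op 9: unregister job_B -> active={job_A:*/17, job_C:*/9, job_D:*/13}
Op 10: register job_D */12 -> active={job_A:*/17, job_C:*/9, job_D:*/12}
Op 11: register job_D */3 -> active={job_A:*/17, job_C:*/9, job_D:*/3}
Op 12: unregister job_A -> active={job_C:*/9, job_D:*/3}
Final interval of job_D = 3
Next fire of job_D after T=125: (125//3+1)*3 = 126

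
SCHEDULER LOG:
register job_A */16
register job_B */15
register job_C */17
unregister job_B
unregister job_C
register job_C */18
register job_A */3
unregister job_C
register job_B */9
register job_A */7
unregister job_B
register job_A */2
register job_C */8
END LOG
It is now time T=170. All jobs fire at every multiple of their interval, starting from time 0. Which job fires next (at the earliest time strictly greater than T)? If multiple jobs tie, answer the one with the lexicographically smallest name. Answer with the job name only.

Answer: job_A

Derivation:
Op 1: register job_A */16 -> active={job_A:*/16}
Op 2: register job_B */15 -> active={job_A:*/16, job_B:*/15}
Op 3: register job_C */17 -> active={job_A:*/16, job_B:*/15, job_C:*/17}
Op 4: unregister job_B -> active={job_A:*/16, job_C:*/17}
Op 5: unregister job_C -> active={job_A:*/16}
Op 6: register job_C */18 -> active={job_A:*/16, job_C:*/18}
Op 7: register job_A */3 -> active={job_A:*/3, job_C:*/18}
Op 8: unregister job_C -> active={job_A:*/3}
Op 9: register job_B */9 -> active={job_A:*/3, job_B:*/9}
Op 10: register job_A */7 -> active={job_A:*/7, job_B:*/9}
Op 11: unregister job_B -> active={job_A:*/7}
Op 12: register job_A */2 -> active={job_A:*/2}
Op 13: register job_C */8 -> active={job_A:*/2, job_C:*/8}
  job_A: interval 2, next fire after T=170 is 172
  job_C: interval 8, next fire after T=170 is 176
Earliest = 172, winner (lex tiebreak) = job_A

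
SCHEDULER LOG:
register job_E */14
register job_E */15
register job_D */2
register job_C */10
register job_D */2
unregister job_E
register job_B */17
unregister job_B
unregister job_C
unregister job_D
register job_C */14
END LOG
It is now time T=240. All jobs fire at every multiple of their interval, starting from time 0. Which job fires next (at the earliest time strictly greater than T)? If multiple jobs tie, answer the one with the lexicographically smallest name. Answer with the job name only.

Answer: job_C

Derivation:
Op 1: register job_E */14 -> active={job_E:*/14}
Op 2: register job_E */15 -> active={job_E:*/15}
Op 3: register job_D */2 -> active={job_D:*/2, job_E:*/15}
Op 4: register job_C */10 -> active={job_C:*/10, job_D:*/2, job_E:*/15}
Op 5: register job_D */2 -> active={job_C:*/10, job_D:*/2, job_E:*/15}
Op 6: unregister job_E -> active={job_C:*/10, job_D:*/2}
Op 7: register job_B */17 -> active={job_B:*/17, job_C:*/10, job_D:*/2}
Op 8: unregister job_B -> active={job_C:*/10, job_D:*/2}
Op 9: unregister job_C -> active={job_D:*/2}
Op 10: unregister job_D -> active={}
Op 11: register job_C */14 -> active={job_C:*/14}
  job_C: interval 14, next fire after T=240 is 252
Earliest = 252, winner (lex tiebreak) = job_C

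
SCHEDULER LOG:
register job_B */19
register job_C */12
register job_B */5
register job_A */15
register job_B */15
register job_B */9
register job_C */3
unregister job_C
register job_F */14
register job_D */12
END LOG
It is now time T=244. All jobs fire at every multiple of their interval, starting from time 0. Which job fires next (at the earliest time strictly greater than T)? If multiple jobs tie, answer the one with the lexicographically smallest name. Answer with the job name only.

Op 1: register job_B */19 -> active={job_B:*/19}
Op 2: register job_C */12 -> active={job_B:*/19, job_C:*/12}
Op 3: register job_B */5 -> active={job_B:*/5, job_C:*/12}
Op 4: register job_A */15 -> active={job_A:*/15, job_B:*/5, job_C:*/12}
Op 5: register job_B */15 -> active={job_A:*/15, job_B:*/15, job_C:*/12}
Op 6: register job_B */9 -> active={job_A:*/15, job_B:*/9, job_C:*/12}
Op 7: register job_C */3 -> active={job_A:*/15, job_B:*/9, job_C:*/3}
Op 8: unregister job_C -> active={job_A:*/15, job_B:*/9}
Op 9: register job_F */14 -> active={job_A:*/15, job_B:*/9, job_F:*/14}
Op 10: register job_D */12 -> active={job_A:*/15, job_B:*/9, job_D:*/12, job_F:*/14}
  job_A: interval 15, next fire after T=244 is 255
  job_B: interval 9, next fire after T=244 is 252
  job_D: interval 12, next fire after T=244 is 252
  job_F: interval 14, next fire after T=244 is 252
Earliest = 252, winner (lex tiebreak) = job_B

Answer: job_B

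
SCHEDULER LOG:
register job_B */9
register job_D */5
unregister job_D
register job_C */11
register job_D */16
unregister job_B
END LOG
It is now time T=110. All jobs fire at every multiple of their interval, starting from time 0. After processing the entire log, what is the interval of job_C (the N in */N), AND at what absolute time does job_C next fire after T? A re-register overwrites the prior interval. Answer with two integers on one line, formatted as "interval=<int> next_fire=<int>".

Answer: interval=11 next_fire=121

Derivation:
Op 1: register job_B */9 -> active={job_B:*/9}
Op 2: register job_D */5 -> active={job_B:*/9, job_D:*/5}
Op 3: unregister job_D -> active={job_B:*/9}
Op 4: register job_C */11 -> active={job_B:*/9, job_C:*/11}
Op 5: register job_D */16 -> active={job_B:*/9, job_C:*/11, job_D:*/16}
Op 6: unregister job_B -> active={job_C:*/11, job_D:*/16}
Final interval of job_C = 11
Next fire of job_C after T=110: (110//11+1)*11 = 121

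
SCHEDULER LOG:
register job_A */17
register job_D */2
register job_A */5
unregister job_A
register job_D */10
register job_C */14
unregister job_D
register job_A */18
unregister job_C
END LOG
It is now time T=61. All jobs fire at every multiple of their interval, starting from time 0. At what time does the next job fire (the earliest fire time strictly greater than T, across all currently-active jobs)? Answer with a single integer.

Answer: 72

Derivation:
Op 1: register job_A */17 -> active={job_A:*/17}
Op 2: register job_D */2 -> active={job_A:*/17, job_D:*/2}
Op 3: register job_A */5 -> active={job_A:*/5, job_D:*/2}
Op 4: unregister job_A -> active={job_D:*/2}
Op 5: register job_D */10 -> active={job_D:*/10}
Op 6: register job_C */14 -> active={job_C:*/14, job_D:*/10}
Op 7: unregister job_D -> active={job_C:*/14}
Op 8: register job_A */18 -> active={job_A:*/18, job_C:*/14}
Op 9: unregister job_C -> active={job_A:*/18}
  job_A: interval 18, next fire after T=61 is 72
Earliest fire time = 72 (job job_A)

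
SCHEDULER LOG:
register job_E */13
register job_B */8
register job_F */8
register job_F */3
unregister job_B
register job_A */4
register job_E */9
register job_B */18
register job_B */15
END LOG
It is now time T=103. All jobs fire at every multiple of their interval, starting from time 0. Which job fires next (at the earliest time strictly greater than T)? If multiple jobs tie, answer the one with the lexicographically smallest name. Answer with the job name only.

Answer: job_A

Derivation:
Op 1: register job_E */13 -> active={job_E:*/13}
Op 2: register job_B */8 -> active={job_B:*/8, job_E:*/13}
Op 3: register job_F */8 -> active={job_B:*/8, job_E:*/13, job_F:*/8}
Op 4: register job_F */3 -> active={job_B:*/8, job_E:*/13, job_F:*/3}
Op 5: unregister job_B -> active={job_E:*/13, job_F:*/3}
Op 6: register job_A */4 -> active={job_A:*/4, job_E:*/13, job_F:*/3}
Op 7: register job_E */9 -> active={job_A:*/4, job_E:*/9, job_F:*/3}
Op 8: register job_B */18 -> active={job_A:*/4, job_B:*/18, job_E:*/9, job_F:*/3}
Op 9: register job_B */15 -> active={job_A:*/4, job_B:*/15, job_E:*/9, job_F:*/3}
  job_A: interval 4, next fire after T=103 is 104
  job_B: interval 15, next fire after T=103 is 105
  job_E: interval 9, next fire after T=103 is 108
  job_F: interval 3, next fire after T=103 is 105
Earliest = 104, winner (lex tiebreak) = job_A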